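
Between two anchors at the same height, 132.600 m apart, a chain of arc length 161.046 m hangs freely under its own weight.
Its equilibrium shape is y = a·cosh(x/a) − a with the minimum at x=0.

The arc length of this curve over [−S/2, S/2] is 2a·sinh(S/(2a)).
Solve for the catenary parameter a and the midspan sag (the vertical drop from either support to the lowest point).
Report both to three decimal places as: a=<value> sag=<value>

seed: a₀ = √(S³/(24(L−S))) = √(132.600³/(24·28.446)) = 58.438500
iter 1: u=1.134526  f(a)=+1.888e+00  f'(a)=-1.105e+00  a ← 58.438500 − (+1.888e+00/-1.105e+00) = 60.147341
iter 2: u=1.102293  f(a)=+8.597e-02  f'(a)=-1.006e+00  a ← 60.147341 − (+8.597e-02/-1.006e+00) = 60.232782
iter 3: u=1.100729  f(a)=+1.971e-04  f'(a)=-1.002e+00  a ← 60.232782 − (+1.971e-04/-1.002e+00) = 60.232979
iter 4: u=1.100726  f(a)=+1.042e-09  f'(a)=-1.002e+00  a ← 60.232979 − (+1.042e-09/-1.002e+00) = 60.232979
iter 5: u=1.100726  f(a)=+2.842e-14  f'(a)=-1.002e+00  a ← 60.232979 − (+2.842e-14/-1.002e+00) = 60.232979
converged: |Δa| < 1e-12 after 5 iterations
sag = a·(cosh(S/(2a)) − 1) = 60.232979·(cosh(1.100726) − 1) = 40.325289
T_max/T_min = cosh(S/(2a)) = 1.669489

a=60.233 sag=40.325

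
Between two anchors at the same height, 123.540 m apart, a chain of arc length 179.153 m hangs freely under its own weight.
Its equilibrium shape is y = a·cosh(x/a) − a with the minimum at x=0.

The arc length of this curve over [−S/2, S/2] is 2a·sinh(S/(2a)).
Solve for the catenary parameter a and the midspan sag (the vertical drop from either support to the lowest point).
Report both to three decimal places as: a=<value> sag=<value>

a=39.899 sag=58.162

seed: a₀ = √(S³/(24(L−S))) = √(123.540³/(24·55.613)) = 37.585265
iter 1: u=1.643463  f(a)=+8.012e+00  f'(a)=-3.840e+00  a ← 37.585265 − (+8.012e+00/-3.840e+00) = 39.671903
iter 2: u=1.557021  f(a)=+7.156e-01  f'(a)=-3.182e+00  a ← 39.671903 − (+7.156e-01/-3.182e+00) = 39.896813
iter 3: u=1.548244  f(a)=+6.946e-03  f'(a)=-3.120e+00  a ← 39.896813 − (+6.946e-03/-3.120e+00) = 39.899039
iter 4: u=1.548158  f(a)=+6.684e-07  f'(a)=-3.120e+00  a ← 39.899039 − (+6.684e-07/-3.120e+00) = 39.899040
iter 5: u=1.548158  f(a)=+0.000e+00  f'(a)=-3.120e+00  a ← 39.899040 − (+0.000e+00/-3.120e+00) = 39.899040
converged: |Δa| < 1e-12 after 5 iterations
sag = a·(cosh(S/(2a)) − 1) = 39.899040·(cosh(1.548158) − 1) = 58.161568
T_max/T_min = cosh(S/(2a)) = 2.457718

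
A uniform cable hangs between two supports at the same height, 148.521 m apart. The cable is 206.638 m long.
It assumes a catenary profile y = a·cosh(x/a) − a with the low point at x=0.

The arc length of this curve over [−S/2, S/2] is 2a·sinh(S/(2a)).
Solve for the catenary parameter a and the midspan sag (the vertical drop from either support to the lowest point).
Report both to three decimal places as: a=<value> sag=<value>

a=51.086 sag=64.173

seed: a₀ = √(S³/(24(L−S))) = √(148.521³/(24·58.117)) = 48.464594
iter 1: u=1.532263  f(a)=+7.217e+00  f'(a)=-3.011e+00  a ← 48.464594 − (+7.217e+00/-3.011e+00) = 50.861523
iter 2: u=1.460053  f(a)=+5.699e-01  f'(a)=-2.552e+00  a ← 50.861523 − (+5.699e-01/-2.552e+00) = 51.084813
iter 3: u=1.453671  f(a)=+4.228e-03  f'(a)=-2.515e+00  a ← 51.084813 − (+4.228e-03/-2.515e+00) = 51.086494
iter 4: u=1.453623  f(a)=+2.365e-07  f'(a)=-2.514e+00  a ← 51.086494 − (+2.365e-07/-2.514e+00) = 51.086494
iter 5: u=1.453623  f(a)=+2.842e-14  f'(a)=-2.514e+00  a ← 51.086494 − (+2.842e-14/-2.514e+00) = 51.086494
converged: |Δa| < 1e-12 after 5 iterations
sag = a·(cosh(S/(2a)) − 1) = 51.086494·(cosh(1.453623) − 1) = 64.172543
T_max/T_min = cosh(S/(2a)) = 2.256155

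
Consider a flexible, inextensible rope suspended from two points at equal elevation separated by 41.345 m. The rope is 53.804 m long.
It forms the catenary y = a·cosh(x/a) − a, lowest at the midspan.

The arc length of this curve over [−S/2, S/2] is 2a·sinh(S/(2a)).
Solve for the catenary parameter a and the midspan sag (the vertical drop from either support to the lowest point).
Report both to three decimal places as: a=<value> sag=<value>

a=16.026 sag=15.288

seed: a₀ = √(S³/(24(L−S))) = √(41.345³/(24·12.459)) = 15.374014
iter 1: u=1.344639  f(a)=+1.176e+00  f'(a)=-1.933e+00  a ← 15.374014 − (+1.176e+00/-1.933e+00) = 15.982295
iter 2: u=1.293463  f(a)=+7.340e-02  f'(a)=-1.699e+00  a ← 15.982295 − (+7.340e-02/-1.699e+00) = 16.025498
iter 3: u=1.289975  f(a)=+3.280e-04  f'(a)=-1.684e+00  a ← 16.025498 − (+3.280e-04/-1.684e+00) = 16.025693
iter 4: u=1.289960  f(a)=+6.615e-09  f'(a)=-1.684e+00  a ← 16.025693 − (+6.615e-09/-1.684e+00) = 16.025693
iter 5: u=1.289960  f(a)=+7.105e-15  f'(a)=-1.684e+00  a ← 16.025693 − (+7.105e-15/-1.684e+00) = 16.025693
converged: |Δa| < 1e-12 after 5 iterations
sag = a·(cosh(S/(2a)) − 1) = 16.025693·(cosh(1.289960) − 1) = 15.287889
T_max/T_min = cosh(S/(2a)) = 1.953961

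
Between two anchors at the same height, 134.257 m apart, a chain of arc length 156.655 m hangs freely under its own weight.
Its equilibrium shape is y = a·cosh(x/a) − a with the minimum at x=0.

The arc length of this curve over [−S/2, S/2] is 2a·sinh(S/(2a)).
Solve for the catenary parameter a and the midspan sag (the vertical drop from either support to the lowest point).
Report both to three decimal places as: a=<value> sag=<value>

seed: a₀ = √(S³/(24(L−S))) = √(134.257³/(24·22.398)) = 67.095774
iter 1: u=1.000488  f(a)=+1.148e+00  f'(a)=-7.369e-01  a ← 67.095774 − (+1.148e+00/-7.369e-01) = 68.653753
iter 2: u=0.977783  f(a)=+4.121e-02  f'(a)=-6.849e-01  a ← 68.653753 − (+4.121e-02/-6.849e-01) = 68.713919
iter 3: u=0.976927  f(a)=+5.746e-05  f'(a)=-6.830e-01  a ← 68.713919 − (+5.746e-05/-6.830e-01) = 68.714003
iter 4: u=0.976926  f(a)=+1.121e-10  f'(a)=-6.830e-01  a ← 68.714003 − (+1.121e-10/-6.830e-01) = 68.714003
iter 5: u=0.976926  f(a)=+2.842e-14  f'(a)=-6.830e-01  a ← 68.714003 − (+2.842e-14/-6.830e-01) = 68.714003
converged: |Δa| < 1e-12 after 5 iterations
sag = a·(cosh(S/(2a)) − 1) = 68.714003·(cosh(0.976926) − 1) = 35.482021
T_max/T_min = cosh(S/(2a)) = 1.516372

a=68.714 sag=35.482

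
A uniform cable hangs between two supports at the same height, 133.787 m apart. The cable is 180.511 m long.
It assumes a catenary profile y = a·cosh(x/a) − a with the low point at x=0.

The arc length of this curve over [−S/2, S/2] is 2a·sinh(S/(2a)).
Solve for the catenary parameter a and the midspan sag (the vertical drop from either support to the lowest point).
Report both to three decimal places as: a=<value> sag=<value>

seed: a₀ = √(S³/(24(L−S))) = √(133.787³/(24·46.724)) = 46.210987
iter 1: u=1.447567  f(a)=+5.147e+00  f'(a)=-2.479e+00  a ← 46.210987 − (+5.147e+00/-2.479e+00) = 48.287246
iter 2: u=1.385324  f(a)=+3.672e-01  f'(a)=-2.137e+00  a ← 48.287246 − (+3.672e-01/-2.137e+00) = 48.459099
iter 3: u=1.380412  f(a)=+2.187e-03  f'(a)=-2.111e+00  a ← 48.459099 − (+2.187e-03/-2.111e+00) = 48.460135
iter 4: u=1.380382  f(a)=+7.855e-08  f'(a)=-2.111e+00  a ← 48.460135 − (+7.855e-08/-2.111e+00) = 48.460135
iter 5: u=1.380382  f(a)=-2.842e-14  f'(a)=-2.111e+00  a ← 48.460135 − (-2.842e-14/-2.111e+00) = 48.460135
converged: |Δa| < 1e-12 after 5 iterations
sag = a·(cosh(S/(2a)) − 1) = 48.460135·(cosh(1.380382) − 1) = 53.982239
T_max/T_min = cosh(S/(2a)) = 2.113951

a=48.460 sag=53.982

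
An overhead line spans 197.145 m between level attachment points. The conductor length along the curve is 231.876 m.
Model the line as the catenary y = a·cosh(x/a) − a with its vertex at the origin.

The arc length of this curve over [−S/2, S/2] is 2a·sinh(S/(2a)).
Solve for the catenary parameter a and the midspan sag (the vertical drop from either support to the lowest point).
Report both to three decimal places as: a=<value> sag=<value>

a=98.314 sag=53.697

seed: a₀ = √(S³/(24(L−S))) = √(197.145³/(24·34.731)) = 95.876989
iter 1: u=1.028114  f(a)=+1.882e+00  f'(a)=-8.040e-01  a ← 95.876989 − (+1.882e+00/-8.040e-01) = 98.218285
iter 2: u=1.003606  f(a)=+7.116e-02  f'(a)=-7.443e-01  a ← 98.218285 − (+7.116e-02/-7.443e-01) = 98.313895
iter 3: u=1.002630  f(a)=+1.105e-04  f'(a)=-7.420e-01  a ← 98.313895 − (+1.105e-04/-7.420e-01) = 98.314044
iter 4: u=1.002629  f(a)=+2.677e-10  f'(a)=-7.420e-01  a ← 98.314044 − (+2.677e-10/-7.420e-01) = 98.314044
iter 5: u=1.002629  f(a)=+0.000e+00  f'(a)=-7.420e-01  a ← 98.314044 − (+0.000e+00/-7.420e-01) = 98.314044
converged: |Δa| < 1e-12 after 5 iterations
sag = a·(cosh(S/(2a)) − 1) = 98.314044·(cosh(1.002629) − 1) = 53.696716
T_max/T_min = cosh(S/(2a)) = 1.546175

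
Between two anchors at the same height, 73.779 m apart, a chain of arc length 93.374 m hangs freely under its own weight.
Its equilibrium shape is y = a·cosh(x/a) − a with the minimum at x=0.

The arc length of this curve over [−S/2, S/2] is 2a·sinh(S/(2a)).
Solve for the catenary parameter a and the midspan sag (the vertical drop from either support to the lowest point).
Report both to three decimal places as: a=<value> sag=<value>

a=30.322 sag=25.347

seed: a₀ = √(S³/(24(L−S))) = √(73.779³/(24·19.595)) = 29.222737
iter 1: u=1.262356  f(a)=+1.622e+00  f'(a)=-1.567e+00  a ← 29.222737 − (+1.622e+00/-1.567e+00) = 30.257527
iter 2: u=1.219184  f(a)=+9.013e-02  f'(a)=-1.398e+00  a ← 30.257527 − (+9.013e-02/-1.398e+00) = 30.322018
iter 3: u=1.216591  f(a)=+3.146e-04  f'(a)=-1.388e+00  a ← 30.322018 − (+3.146e-04/-1.388e+00) = 30.322245
iter 4: u=1.216582  f(a)=+3.861e-09  f'(a)=-1.388e+00  a ← 30.322245 − (+3.861e-09/-1.388e+00) = 30.322245
iter 5: u=1.216582  f(a)=+0.000e+00  f'(a)=-1.388e+00  a ← 30.322245 − (+0.000e+00/-1.388e+00) = 30.322245
converged: |Δa| < 1e-12 after 5 iterations
sag = a·(cosh(S/(2a)) − 1) = 30.322245·(cosh(1.216582) − 1) = 25.347446
T_max/T_min = cosh(S/(2a)) = 1.835936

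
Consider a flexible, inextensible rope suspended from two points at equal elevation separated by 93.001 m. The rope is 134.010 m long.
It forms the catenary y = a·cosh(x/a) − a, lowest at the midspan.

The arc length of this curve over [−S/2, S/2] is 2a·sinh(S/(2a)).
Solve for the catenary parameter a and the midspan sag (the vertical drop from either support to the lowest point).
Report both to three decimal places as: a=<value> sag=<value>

seed: a₀ = √(S³/(24(L−S))) = √(93.001³/(24·41.009)) = 28.588161
iter 1: u=1.626565  f(a)=+5.779e+00  f'(a)=-3.703e+00  a ← 28.588161 − (+5.779e+00/-3.703e+00) = 30.148781
iter 2: u=1.542368  f(a)=+5.070e-01  f'(a)=-3.080e+00  a ← 30.148781 − (+5.070e-01/-3.080e+00) = 30.313411
iter 3: u=1.533991  f(a)=+4.731e-03  f'(a)=-3.022e+00  a ← 30.313411 − (+4.731e-03/-3.022e+00) = 30.314976
iter 4: u=1.533912  f(a)=+4.203e-07  f'(a)=-3.022e+00  a ← 30.314976 − (+4.203e-07/-3.022e+00) = 30.314976
iter 5: u=1.533912  f(a)=+2.842e-14  f'(a)=-3.022e+00  a ← 30.314976 − (+2.842e-14/-3.022e+00) = 30.314976
converged: |Δa| < 1e-12 after 5 iterations
sag = a·(cosh(S/(2a)) − 1) = 30.314976·(cosh(1.533912) − 1) = 43.228669
T_max/T_min = cosh(S/(2a)) = 2.425984

a=30.315 sag=43.229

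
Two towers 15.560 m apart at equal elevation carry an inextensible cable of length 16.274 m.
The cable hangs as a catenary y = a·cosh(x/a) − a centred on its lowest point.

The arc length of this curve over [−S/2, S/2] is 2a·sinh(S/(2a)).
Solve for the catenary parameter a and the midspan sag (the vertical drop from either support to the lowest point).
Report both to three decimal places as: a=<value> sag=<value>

a=14.928 sag=2.074

seed: a₀ = √(S³/(24(L−S))) = √(15.560³/(24·0.714)) = 14.827218
iter 1: u=0.524711  f(a)=+9.894e-03  f'(a)=-9.899e-02  a ← 14.827218 − (+9.894e-03/-9.899e-02) = 14.927166
iter 2: u=0.521197  f(a)=+1.009e-04  f'(a)=-9.698e-02  a ← 14.927166 − (+1.009e-04/-9.698e-02) = 14.928207
iter 3: u=0.521161  f(a)=+1.074e-08  f'(a)=-9.696e-02  a ← 14.928207 − (+1.074e-08/-9.696e-02) = 14.928207
iter 4: u=0.521161  f(a)=+0.000e+00  f'(a)=-9.696e-02  a ← 14.928207 − (+0.000e+00/-9.696e-02) = 14.928207
converged: |Δa| < 1e-12 after 4 iterations
sag = a·(cosh(S/(2a)) − 1) = 14.928207·(cosh(0.521161) − 1) = 2.073620
T_max/T_min = cosh(S/(2a)) = 1.138906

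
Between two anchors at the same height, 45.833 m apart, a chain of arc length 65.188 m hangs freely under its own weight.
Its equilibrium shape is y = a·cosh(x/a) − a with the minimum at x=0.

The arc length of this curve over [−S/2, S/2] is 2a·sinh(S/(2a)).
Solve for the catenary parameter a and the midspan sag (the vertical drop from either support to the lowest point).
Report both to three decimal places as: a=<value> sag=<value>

seed: a₀ = √(S³/(24(L−S))) = √(45.833³/(24·19.355)) = 14.396775
iter 1: u=1.591780  f(a)=+2.605e+00  f'(a)=-3.435e+00  a ← 14.396775 − (+2.605e+00/-3.435e+00) = 15.155299
iter 2: u=1.512111  f(a)=+2.201e-01  f'(a)=-2.877e+00  a ← 15.155299 − (+2.201e-01/-2.877e+00) = 15.231794
iter 3: u=1.504518  f(a)=+1.890e-03  f'(a)=-2.828e+00  a ← 15.231794 − (+1.890e-03/-2.828e+00) = 15.232462
iter 4: u=1.504451  f(a)=+1.421e-07  f'(a)=-2.827e+00  a ← 15.232462 − (+1.421e-07/-2.827e+00) = 15.232462
iter 5: u=1.504451  f(a)=+1.421e-14  f'(a)=-2.827e+00  a ← 15.232462 − (+1.421e-14/-2.827e+00) = 15.232462
converged: |Δa| < 1e-12 after 5 iterations
sag = a·(cosh(S/(2a)) − 1) = 15.232462·(cosh(1.504451) − 1) = 20.745263
T_max/T_min = cosh(S/(2a)) = 2.361911

a=15.232 sag=20.745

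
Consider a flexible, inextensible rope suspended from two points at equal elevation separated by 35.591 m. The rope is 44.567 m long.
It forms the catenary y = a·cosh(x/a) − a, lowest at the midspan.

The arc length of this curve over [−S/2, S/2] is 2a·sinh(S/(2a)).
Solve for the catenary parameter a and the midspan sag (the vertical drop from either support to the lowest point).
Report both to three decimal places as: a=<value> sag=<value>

a=14.985 sag=11.869

seed: a₀ = √(S³/(24(L−S))) = √(35.591³/(24·8.976)) = 14.466492
iter 1: u=1.230119  f(a)=+7.041e-01  f'(a)=-1.439e+00  a ← 14.466492 − (+7.041e-01/-1.439e+00) = 14.955746
iter 2: u=1.189877  f(a)=+3.730e-02  f'(a)=-1.290e+00  a ← 14.955746 − (+3.730e-02/-1.290e+00) = 14.984650
iter 3: u=1.187582  f(a)=+1.176e-04  f'(a)=-1.282e+00  a ← 14.984650 − (+1.176e-04/-1.282e+00) = 14.984742
iter 4: u=1.187575  f(a)=+1.177e-09  f'(a)=-1.282e+00  a ← 14.984742 − (+1.177e-09/-1.282e+00) = 14.984742
iter 5: u=1.187575  f(a)=-7.105e-15  f'(a)=-1.282e+00  a ← 14.984742 − (-7.105e-15/-1.282e+00) = 14.984742
converged: |Δa| < 1e-12 after 5 iterations
sag = a·(cosh(S/(2a)) − 1) = 14.984742·(cosh(1.187575) − 1) = 11.868505
T_max/T_min = cosh(S/(2a)) = 1.792039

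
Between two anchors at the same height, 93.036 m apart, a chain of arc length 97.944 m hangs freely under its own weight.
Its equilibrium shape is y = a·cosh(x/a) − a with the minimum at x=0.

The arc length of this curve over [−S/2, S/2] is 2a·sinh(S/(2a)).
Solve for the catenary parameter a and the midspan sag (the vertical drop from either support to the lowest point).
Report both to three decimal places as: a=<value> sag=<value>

a=83.330 sag=13.325

seed: a₀ = √(S³/(24(L−S))) = √(93.036³/(24·4.908)) = 82.683461
iter 1: u=0.562603  f(a)=+7.826e-02  f'(a)=-1.225e-01  a ← 82.683461 − (+7.826e-02/-1.225e-01) = 83.322244
iter 2: u=0.558290  f(a)=+9.162e-04  f'(a)=-1.197e-01  a ← 83.322244 − (+9.162e-04/-1.197e-01) = 83.329901
iter 3: u=0.558239  f(a)=+1.289e-07  f'(a)=-1.196e-01  a ← 83.329901 − (+1.289e-07/-1.196e-01) = 83.329902
iter 4: u=0.558239  f(a)=+0.000e+00  f'(a)=-1.196e-01  a ← 83.329902 − (+0.000e+00/-1.196e-01) = 83.329902
converged: |Δa| < 1e-12 after 4 iterations
sag = a·(cosh(S/(2a)) − 1) = 83.329902·(cosh(0.558239) − 1) = 13.324789
T_max/T_min = cosh(S/(2a)) = 1.159904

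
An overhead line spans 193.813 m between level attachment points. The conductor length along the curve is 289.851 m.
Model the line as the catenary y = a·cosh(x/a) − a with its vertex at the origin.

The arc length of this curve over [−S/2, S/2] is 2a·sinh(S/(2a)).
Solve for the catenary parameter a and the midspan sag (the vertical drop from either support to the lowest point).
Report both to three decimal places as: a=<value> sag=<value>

a=59.979 sag=96.868

seed: a₀ = √(S³/(24(L−S))) = √(193.813³/(24·96.038)) = 56.201406
iter 1: u=1.724272  f(a)=+1.533e+01  f'(a)=-4.548e+00  a ← 56.201406 − (+1.533e+01/-4.548e+00) = 59.572304
iter 2: u=1.626704  f(a)=+1.488e+00  f'(a)=-3.704e+00  a ← 59.572304 − (+1.488e+00/-3.704e+00) = 59.973860
iter 3: u=1.615812  f(a)=+1.733e-02  f'(a)=-3.619e+00  a ← 59.973860 − (+1.733e-02/-3.619e+00) = 59.978649
iter 4: u=1.615683  f(a)=+2.412e-06  f'(a)=-3.618e+00  a ← 59.978649 − (+2.412e-06/-3.618e+00) = 59.978650
iter 5: u=1.615683  f(a)=+5.684e-14  f'(a)=-3.618e+00  a ← 59.978650 − (+5.684e-14/-3.618e+00) = 59.978650
converged: |Δa| < 1e-12 after 5 iterations
sag = a·(cosh(S/(2a)) − 1) = 59.978650·(cosh(1.615683) − 1) = 96.867896
T_max/T_min = cosh(S/(2a)) = 2.615040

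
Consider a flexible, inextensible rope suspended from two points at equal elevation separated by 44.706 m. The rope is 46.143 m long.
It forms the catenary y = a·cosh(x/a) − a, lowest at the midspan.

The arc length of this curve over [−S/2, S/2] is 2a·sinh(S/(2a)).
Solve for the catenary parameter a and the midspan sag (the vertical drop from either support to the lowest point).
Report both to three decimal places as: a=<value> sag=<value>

a=51.143 sag=4.963

seed: a₀ = √(S³/(24(L−S))) = √(44.706³/(24·1.437)) = 50.899641
iter 1: u=0.439158  f(a)=+1.392e-02  f'(a)=-5.756e-02  a ← 50.899641 − (+1.392e-02/-5.756e-02) = 51.141487
iter 2: u=0.437082  f(a)=+9.984e-05  f'(a)=-5.674e-02  a ← 51.141487 − (+9.984e-05/-5.674e-02) = 51.143246
iter 3: u=0.437067  f(a)=+5.218e-09  f'(a)=-5.673e-02  a ← 51.143246 − (+5.218e-09/-5.673e-02) = 51.143246
iter 4: u=0.437067  f(a)=+7.105e-15  f'(a)=-5.673e-02  a ← 51.143246 − (+7.105e-15/-5.673e-02) = 51.143246
converged: |Δa| < 1e-12 after 4 iterations
sag = a·(cosh(S/(2a)) − 1) = 51.143246·(cosh(0.437067) − 1) = 4.963133
T_max/T_min = cosh(S/(2a)) = 1.097044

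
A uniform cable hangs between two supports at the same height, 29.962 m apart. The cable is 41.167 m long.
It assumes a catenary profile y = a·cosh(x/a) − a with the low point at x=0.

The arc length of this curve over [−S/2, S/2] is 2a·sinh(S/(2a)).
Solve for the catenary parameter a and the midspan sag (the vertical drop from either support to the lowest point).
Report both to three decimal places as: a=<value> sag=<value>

a=10.520 sag=12.596

seed: a₀ = √(S³/(24(L−S))) = √(29.962³/(24·11.205)) = 10.001028
iter 1: u=1.497946  f(a)=+1.326e+00  f'(a)=-2.786e+00  a ← 10.001028 − (+1.326e+00/-2.786e+00) = 10.477199
iter 2: u=1.429867  f(a)=+1.006e-01  f'(a)=-2.378e+00  a ← 10.477199 − (+1.006e-01/-2.378e+00) = 10.519517
iter 3: u=1.424115  f(a)=+6.840e-04  f'(a)=-2.345e+00  a ← 10.519517 − (+6.840e-04/-2.345e+00) = 10.519808
iter 4: u=1.424075  f(a)=+3.208e-08  f'(a)=-2.345e+00  a ← 10.519808 − (+3.208e-08/-2.345e+00) = 10.519808
iter 5: u=1.424075  f(a)=+7.105e-15  f'(a)=-2.345e+00  a ← 10.519808 − (+7.105e-15/-2.345e+00) = 10.519808
converged: |Δa| < 1e-12 after 5 iterations
sag = a·(cosh(S/(2a)) − 1) = 10.519808·(cosh(1.424075) − 1) = 12.596135
T_max/T_min = cosh(S/(2a)) = 2.197373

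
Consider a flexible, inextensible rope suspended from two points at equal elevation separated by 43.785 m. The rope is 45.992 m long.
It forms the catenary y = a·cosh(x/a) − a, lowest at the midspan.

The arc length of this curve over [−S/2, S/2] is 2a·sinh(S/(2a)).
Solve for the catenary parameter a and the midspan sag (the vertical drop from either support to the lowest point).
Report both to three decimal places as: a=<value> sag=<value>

seed: a₀ = √(S³/(24(L−S))) = √(43.785³/(24·2.207)) = 39.808998
iter 1: u=0.549938  f(a)=+3.361e-02  f'(a)=-1.143e-01  a ← 39.808998 − (+3.361e-02/-1.143e-01) = 40.103169
iter 2: u=0.545904  f(a)=+3.762e-04  f'(a)=-1.117e-01  a ← 40.103169 − (+3.762e-04/-1.117e-01) = 40.106537
iter 3: u=0.545859  f(a)=+4.832e-08  f'(a)=-1.117e-01  a ← 40.106537 − (+4.832e-08/-1.117e-01) = 40.106537
iter 4: u=0.545859  f(a)=+7.105e-15  f'(a)=-1.117e-01  a ← 40.106537 − (+7.105e-15/-1.117e-01) = 40.106537
converged: |Δa| < 1e-12 after 4 iterations
sag = a·(cosh(S/(2a)) − 1) = 40.106537·(cosh(0.545859) − 1) = 6.124949
T_max/T_min = cosh(S/(2a)) = 1.152717

a=40.107 sag=6.125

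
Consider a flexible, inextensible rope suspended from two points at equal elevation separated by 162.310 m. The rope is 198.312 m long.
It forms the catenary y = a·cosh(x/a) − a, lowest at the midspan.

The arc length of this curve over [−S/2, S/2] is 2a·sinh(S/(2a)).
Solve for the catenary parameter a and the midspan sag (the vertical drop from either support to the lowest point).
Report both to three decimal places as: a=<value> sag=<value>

a=72.578 sag=50.302

seed: a₀ = √(S³/(24(L−S))) = √(162.310³/(24·36.002)) = 70.347551
iter 1: u=1.153629  f(a)=+2.473e+00  f'(a)=-1.166e+00  a ← 70.347551 − (+2.473e+00/-1.166e+00) = 72.467757
iter 2: u=1.119877  f(a)=+1.162e-01  f'(a)=-1.059e+00  a ← 72.467757 − (+1.162e-01/-1.059e+00) = 72.577477
iter 3: u=1.118184  f(a)=+2.846e-04  f'(a)=-1.054e+00  a ← 72.577477 − (+2.846e-04/-1.054e+00) = 72.577747
iter 4: u=1.118180  f(a)=+1.716e-09  f'(a)=-1.054e+00  a ← 72.577747 − (+1.716e-09/-1.054e+00) = 72.577747
iter 5: u=1.118180  f(a)=-2.842e-14  f'(a)=-1.054e+00  a ← 72.577747 − (-2.842e-14/-1.054e+00) = 72.577747
converged: |Δa| < 1e-12 after 5 iterations
sag = a·(cosh(S/(2a)) − 1) = 72.577747·(cosh(1.118180) − 1) = 50.302039
T_max/T_min = cosh(S/(2a)) = 1.693078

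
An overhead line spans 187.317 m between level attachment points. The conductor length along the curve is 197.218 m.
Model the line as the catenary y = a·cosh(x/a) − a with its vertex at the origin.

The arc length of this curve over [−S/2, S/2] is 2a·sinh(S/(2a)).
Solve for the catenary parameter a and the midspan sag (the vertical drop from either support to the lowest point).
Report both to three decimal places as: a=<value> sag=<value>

seed: a₀ = √(S³/(24(L−S))) = √(187.317³/(24·9.901)) = 166.310872
iter 1: u=0.563153  f(a)=+1.582e-01  f'(a)=-1.229e-01  a ← 166.310872 − (+1.582e-01/-1.229e-01) = 167.598183
iter 2: u=0.558828  f(a)=+1.856e-03  f'(a)=-1.200e-01  a ← 167.598183 − (+1.856e-03/-1.200e-01) = 167.613644
iter 3: u=0.558776  f(a)=+2.620e-07  f'(a)=-1.200e-01  a ← 167.613644 − (+2.620e-07/-1.200e-01) = 167.613646
iter 4: u=0.558776  f(a)=+0.000e+00  f'(a)=-1.200e-01  a ← 167.613646 − (+0.000e+00/-1.200e-01) = 167.613646
converged: |Δa| < 1e-12 after 4 iterations
sag = a·(cosh(S/(2a)) − 1) = 167.613646·(cosh(0.558776) − 1) = 26.855038
T_max/T_min = cosh(S/(2a)) = 1.160220

a=167.614 sag=26.855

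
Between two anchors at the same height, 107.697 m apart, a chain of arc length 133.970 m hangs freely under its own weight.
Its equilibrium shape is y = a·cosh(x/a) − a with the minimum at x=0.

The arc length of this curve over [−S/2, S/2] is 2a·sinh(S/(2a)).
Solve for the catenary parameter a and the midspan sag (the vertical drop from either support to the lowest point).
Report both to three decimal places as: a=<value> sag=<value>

seed: a₀ = √(S³/(24(L−S))) = √(107.697³/(24·26.273)) = 44.508705
iter 1: u=1.209842  f(a)=+1.991e+00  f'(a)=-1.363e+00  a ← 44.508705 − (+1.991e+00/-1.363e+00) = 45.969963
iter 2: u=1.171384  f(a)=+1.023e-01  f'(a)=-1.226e+00  a ← 45.969963 − (+1.023e-01/-1.226e+00) = 46.053379
iter 3: u=1.169263  f(a)=+3.021e-04  f'(a)=-1.219e+00  a ← 46.053379 − (+3.021e-04/-1.219e+00) = 46.053627
iter 4: u=1.169256  f(a)=+2.653e-09  f'(a)=-1.219e+00  a ← 46.053627 − (+2.653e-09/-1.219e+00) = 46.053627
iter 5: u=1.169256  f(a)=-5.684e-14  f'(a)=-1.219e+00  a ← 46.053627 − (-5.684e-14/-1.219e+00) = 46.053627
converged: |Δa| < 1e-12 after 5 iterations
sag = a·(cosh(S/(2a)) − 1) = 46.053627·(cosh(1.169256) − 1) = 35.235528
T_max/T_min = cosh(S/(2a)) = 1.765098

a=46.054 sag=35.236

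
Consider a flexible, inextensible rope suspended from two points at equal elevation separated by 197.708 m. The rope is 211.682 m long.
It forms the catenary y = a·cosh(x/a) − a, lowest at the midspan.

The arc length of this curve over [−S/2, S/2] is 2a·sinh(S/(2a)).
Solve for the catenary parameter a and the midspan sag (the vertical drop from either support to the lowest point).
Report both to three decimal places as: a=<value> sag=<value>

seed: a₀ = √(S³/(24(L−S))) = √(197.708³/(24·13.974)) = 151.799511
iter 1: u=0.651214  f(a)=+2.993e-01  f'(a)=-1.920e-01  a ← 151.799511 − (+2.993e-01/-1.920e-01) = 153.358129
iter 2: u=0.644596  f(a)=+4.672e-03  f'(a)=-1.861e-01  a ← 153.358129 − (+4.672e-03/-1.861e-01) = 153.383238
iter 3: u=0.644490  f(a)=+1.179e-06  f'(a)=-1.860e-01  a ← 153.383238 − (+1.179e-06/-1.860e-01) = 153.383245
iter 4: u=0.644490  f(a)=+8.527e-14  f'(a)=-1.860e-01  a ← 153.383245 − (+8.527e-14/-1.860e-01) = 153.383245
converged: |Δa| < 1e-12 after 4 iterations
sag = a·(cosh(S/(2a)) − 1) = 153.383245·(cosh(0.644490) − 1) = 32.973234
T_max/T_min = cosh(S/(2a)) = 1.214973

a=153.383 sag=32.973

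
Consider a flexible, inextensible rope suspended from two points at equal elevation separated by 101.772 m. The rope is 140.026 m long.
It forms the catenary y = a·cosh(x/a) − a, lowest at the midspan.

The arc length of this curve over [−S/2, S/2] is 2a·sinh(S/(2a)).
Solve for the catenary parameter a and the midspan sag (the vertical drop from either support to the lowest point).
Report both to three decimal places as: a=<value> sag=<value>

seed: a₀ = √(S³/(24(L−S))) = √(101.772³/(24·38.254)) = 33.884292
iter 1: u=1.501758  f(a)=+4.553e+00  f'(a)=-2.810e+00  a ← 33.884292 − (+4.553e+00/-2.810e+00) = 35.504520
iter 2: u=1.433226  f(a)=+3.469e-01  f'(a)=-2.397e+00  a ← 35.504520 − (+3.469e-01/-2.397e+00) = 35.649272
iter 3: u=1.427406  f(a)=+2.382e-03  f'(a)=-2.364e+00  a ← 35.649272 − (+2.382e-03/-2.364e+00) = 35.650280
iter 4: u=1.427366  f(a)=+1.139e-07  f'(a)=-2.364e+00  a ← 35.650280 − (+1.139e-07/-2.364e+00) = 35.650280
iter 5: u=1.427366  f(a)=+0.000e+00  f'(a)=-2.364e+00  a ← 35.650280 − (+0.000e+00/-2.364e+00) = 35.650280
converged: |Δa| < 1e-12 after 5 iterations
sag = a·(cosh(S/(2a)) − 1) = 35.650280·(cosh(1.427366) − 1) = 42.916651
T_max/T_min = cosh(S/(2a)) = 2.203824

a=35.650 sag=42.917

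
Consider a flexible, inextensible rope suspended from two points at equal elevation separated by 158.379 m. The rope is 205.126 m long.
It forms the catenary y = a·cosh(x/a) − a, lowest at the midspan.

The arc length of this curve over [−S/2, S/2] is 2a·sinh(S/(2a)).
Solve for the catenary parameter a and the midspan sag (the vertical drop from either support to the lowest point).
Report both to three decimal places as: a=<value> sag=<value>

a=61.980 sag=57.856

seed: a₀ = √(S³/(24(L−S))) = √(158.379³/(24·46.747)) = 59.506431
iter 1: u=1.330772  f(a)=+4.318e+00  f'(a)=-1.868e+00  a ← 59.506431 − (+4.318e+00/-1.868e+00) = 61.818630
iter 2: u=1.280997  f(a)=+2.644e-01  f'(a)=-1.645e+00  a ← 61.818630 − (+2.644e-01/-1.645e+00) = 61.979365
iter 3: u=1.277675  f(a)=+1.135e-03  f'(a)=-1.631e+00  a ← 61.979365 − (+1.135e-03/-1.631e+00) = 61.980061
iter 4: u=1.277661  f(a)=+2.110e-08  f'(a)=-1.631e+00  a ← 61.980061 − (+2.110e-08/-1.631e+00) = 61.980061
iter 5: u=1.277661  f(a)=-2.842e-14  f'(a)=-1.631e+00  a ← 61.980061 − (-2.842e-14/-1.631e+00) = 61.980061
converged: |Δa| < 1e-12 after 5 iterations
sag = a·(cosh(S/(2a)) − 1) = 61.980061·(cosh(1.277661) − 1) = 57.856064
T_max/T_min = cosh(S/(2a)) = 1.933463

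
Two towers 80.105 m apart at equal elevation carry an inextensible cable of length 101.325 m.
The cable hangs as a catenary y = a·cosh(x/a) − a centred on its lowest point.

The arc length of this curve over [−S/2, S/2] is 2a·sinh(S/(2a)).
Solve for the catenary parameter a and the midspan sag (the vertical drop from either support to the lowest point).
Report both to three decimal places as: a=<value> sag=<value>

a=32.962 sag=27.480

seed: a₀ = √(S³/(24(L−S))) = √(80.105³/(24·21.220)) = 31.769555
iter 1: u=1.260720  f(a)=+1.752e+00  f'(a)=-1.561e+00  a ← 31.769555 − (+1.752e+00/-1.561e+00) = 32.891947
iter 2: u=1.217699  f(a)=+9.711e-02  f'(a)=-1.392e+00  a ← 32.891947 − (+9.711e-02/-1.392e+00) = 32.961710
iter 3: u=1.215122  f(a)=+3.372e-04  f'(a)=-1.382e+00  a ← 32.961710 − (+3.372e-04/-1.382e+00) = 32.961954
iter 4: u=1.215113  f(a)=+4.097e-09  f'(a)=-1.382e+00  a ← 32.961954 − (+4.097e-09/-1.382e+00) = 32.961954
iter 5: u=1.215113  f(a)=+0.000e+00  f'(a)=-1.382e+00  a ← 32.961954 − (+0.000e+00/-1.382e+00) = 32.961954
converged: |Δa| < 1e-12 after 5 iterations
sag = a·(cosh(S/(2a)) − 1) = 32.961954·(cosh(1.215113) − 1) = 27.479583
T_max/T_min = cosh(S/(2a)) = 1.833676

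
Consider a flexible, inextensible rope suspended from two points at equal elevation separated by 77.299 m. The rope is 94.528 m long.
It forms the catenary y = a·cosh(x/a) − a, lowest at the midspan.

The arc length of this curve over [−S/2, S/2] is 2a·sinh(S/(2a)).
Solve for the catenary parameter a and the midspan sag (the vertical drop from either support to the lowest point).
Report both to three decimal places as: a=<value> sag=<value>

a=34.486 sag=24.022

seed: a₀ = √(S³/(24(L−S))) = √(77.299³/(24·17.229)) = 33.421440
iter 1: u=1.156428  f(a)=+1.189e+00  f'(a)=-1.176e+00  a ← 33.421440 − (+1.189e+00/-1.176e+00) = 34.433149
iter 2: u=1.122450  f(a)=+5.614e-02  f'(a)=-1.067e+00  a ← 34.433149 − (+5.614e-02/-1.067e+00) = 34.485767
iter 3: u=1.120738  f(a)=+1.388e-04  f'(a)=-1.062e+00  a ← 34.485767 − (+1.388e-04/-1.062e+00) = 34.485897
iter 4: u=1.120733  f(a)=+8.534e-10  f'(a)=-1.062e+00  a ← 34.485897 − (+8.534e-10/-1.062e+00) = 34.485897
iter 5: u=1.120733  f(a)=-1.421e-14  f'(a)=-1.062e+00  a ← 34.485897 − (-1.421e-14/-1.062e+00) = 34.485897
converged: |Δa| < 1e-12 after 5 iterations
sag = a·(cosh(S/(2a)) − 1) = 34.485897·(cosh(1.120733) − 1) = 24.021904
T_max/T_min = cosh(S/(2a)) = 1.696572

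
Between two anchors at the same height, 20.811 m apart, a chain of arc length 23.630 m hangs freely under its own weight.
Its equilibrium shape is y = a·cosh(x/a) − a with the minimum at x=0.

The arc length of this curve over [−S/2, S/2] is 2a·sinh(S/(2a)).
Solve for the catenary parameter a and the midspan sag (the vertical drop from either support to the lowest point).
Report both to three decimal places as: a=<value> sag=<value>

a=11.770 sag=4.907

seed: a₀ = √(S³/(24(L−S))) = √(20.811³/(24·2.819)) = 11.542138
iter 1: u=0.901523  f(a)=+1.168e-01  f'(a)=-5.293e-01  a ← 11.542138 − (+1.168e-01/-5.293e-01) = 11.762786
iter 2: u=0.884612  f(a)=+3.433e-03  f'(a)=-4.986e-01  a ← 11.762786 − (+3.433e-03/-4.986e-01) = 11.769672
iter 3: u=0.884094  f(a)=+3.166e-06  f'(a)=-4.977e-01  a ← 11.769672 − (+3.166e-06/-4.977e-01) = 11.769678
iter 4: u=0.884094  f(a)=+2.693e-12  f'(a)=-4.977e-01  a ← 11.769678 − (+2.693e-12/-4.977e-01) = 11.769678
converged: |Δa| < 1e-12 after 4 iterations
sag = a·(cosh(S/(2a)) − 1) = 11.769678·(cosh(0.884094) − 1) = 4.907239
T_max/T_min = cosh(S/(2a)) = 1.416939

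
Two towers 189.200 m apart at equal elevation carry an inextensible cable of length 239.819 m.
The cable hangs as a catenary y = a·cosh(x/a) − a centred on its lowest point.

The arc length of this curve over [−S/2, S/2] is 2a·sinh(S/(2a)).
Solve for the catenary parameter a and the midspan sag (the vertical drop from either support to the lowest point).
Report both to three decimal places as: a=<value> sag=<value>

seed: a₀ = √(S³/(24(L−S))) = √(189.200³/(24·50.619)) = 74.665383
iter 1: u=1.266986  f(a)=+4.222e+00  f'(a)=-1.586e+00  a ← 74.665383 − (+4.222e+00/-1.586e+00) = 77.326510
iter 2: u=1.223384  f(a)=+2.362e-01  f'(a)=-1.413e+00  a ← 77.326510 − (+2.362e-01/-1.413e+00) = 77.493619
iter 3: u=1.220746  f(a)=+8.363e-04  f'(a)=-1.403e+00  a ← 77.493619 − (+8.363e-04/-1.403e+00) = 77.494215
iter 4: u=1.220736  f(a)=+1.057e-08  f'(a)=-1.403e+00  a ← 77.494215 − (+1.057e-08/-1.403e+00) = 77.494215
iter 5: u=1.220736  f(a)=+0.000e+00  f'(a)=-1.403e+00  a ← 77.494215 − (+0.000e+00/-1.403e+00) = 77.494215
converged: |Δa| < 1e-12 after 5 iterations
sag = a·(cosh(S/(2a)) − 1) = 77.494215·(cosh(1.220736) − 1) = 65.277076
T_max/T_min = cosh(S/(2a)) = 1.842348

a=77.494 sag=65.277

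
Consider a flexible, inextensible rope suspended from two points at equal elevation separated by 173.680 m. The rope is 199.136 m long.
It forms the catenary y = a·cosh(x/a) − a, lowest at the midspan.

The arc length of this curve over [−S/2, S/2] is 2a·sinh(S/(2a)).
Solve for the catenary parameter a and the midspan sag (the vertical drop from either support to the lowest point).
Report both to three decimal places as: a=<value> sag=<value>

a=94.573 sag=42.751

seed: a₀ = √(S³/(24(L−S))) = √(173.680³/(24·25.456)) = 92.602778
iter 1: u=0.937769  f(a)=+1.143e+00  f'(a)=-5.997e-01  a ← 92.602778 − (+1.143e+00/-5.997e-01) = 94.508853
iter 2: u=0.918856  f(a)=+3.625e-02  f'(a)=-5.622e-01  a ← 94.508853 − (+3.625e-02/-5.622e-01) = 94.573324
iter 3: u=0.918229  f(a)=+3.909e-05  f'(a)=-5.610e-01  a ← 94.573324 − (+3.909e-05/-5.610e-01) = 94.573394
iter 4: u=0.918229  f(a)=+4.553e-11  f'(a)=-5.610e-01  a ← 94.573394 − (+4.553e-11/-5.610e-01) = 94.573394
converged: |Δa| < 1e-12 after 4 iterations
sag = a·(cosh(S/(2a)) − 1) = 94.573394·(cosh(0.918229) − 1) = 42.750724
T_max/T_min = cosh(S/(2a)) = 1.452038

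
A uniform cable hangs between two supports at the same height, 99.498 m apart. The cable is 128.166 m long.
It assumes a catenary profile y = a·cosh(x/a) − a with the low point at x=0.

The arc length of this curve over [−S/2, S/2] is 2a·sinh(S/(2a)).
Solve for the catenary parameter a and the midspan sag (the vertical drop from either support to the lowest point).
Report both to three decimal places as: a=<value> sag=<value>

a=39.375 sag=35.838

seed: a₀ = √(S³/(24(L−S))) = √(99.498³/(24·28.668)) = 37.837045
iter 1: u=1.314823  f(a)=+2.582e+00  f'(a)=-1.794e+00  a ← 37.837045 − (+2.582e+00/-1.794e+00) = 39.276551
iter 2: u=1.266634  f(a)=+1.547e-01  f'(a)=-1.585e+00  a ← 39.276551 − (+1.547e-01/-1.585e+00) = 39.374152
iter 3: u=1.263494  f(a)=+6.333e-04  f'(a)=-1.572e+00  a ← 39.374152 − (+6.333e-04/-1.572e+00) = 39.374555
iter 4: u=1.263481  f(a)=+1.071e-08  f'(a)=-1.572e+00  a ← 39.374555 − (+1.071e-08/-1.572e+00) = 39.374555
iter 5: u=1.263481  f(a)=+2.842e-14  f'(a)=-1.572e+00  a ← 39.374555 − (+2.842e-14/-1.572e+00) = 39.374555
converged: |Δa| < 1e-12 after 5 iterations
sag = a·(cosh(S/(2a)) − 1) = 39.374555·(cosh(1.263481) − 1) = 35.838386
T_max/T_min = cosh(S/(2a)) = 1.910192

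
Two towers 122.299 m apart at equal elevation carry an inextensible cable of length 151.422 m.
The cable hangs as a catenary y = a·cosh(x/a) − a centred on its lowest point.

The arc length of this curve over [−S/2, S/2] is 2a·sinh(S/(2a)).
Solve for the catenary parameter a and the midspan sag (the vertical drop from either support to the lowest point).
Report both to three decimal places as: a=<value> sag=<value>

seed: a₀ = √(S³/(24(L−S))) = √(122.299³/(24·29.123)) = 51.157661
iter 1: u=1.195315  f(a)=+2.153e+00  f'(a)=-1.310e+00  a ← 51.157661 − (+2.153e+00/-1.310e+00) = 52.801258
iter 2: u=1.158107  f(a)=+1.081e-01  f'(a)=-1.181e+00  a ← 52.801258 − (+1.081e-01/-1.181e+00) = 52.892772
iter 3: u=1.156103  f(a)=+3.045e-04  f'(a)=-1.175e+00  a ← 52.892772 − (+3.045e-04/-1.175e+00) = 52.893031
iter 4: u=1.156097  f(a)=+2.431e-09  f'(a)=-1.175e+00  a ← 52.893031 − (+2.431e-09/-1.175e+00) = 52.893031
iter 5: u=1.156097  f(a)=+2.842e-14  f'(a)=-1.175e+00  a ← 52.893031 − (+2.842e-14/-1.175e+00) = 52.893031
converged: |Δa| < 1e-12 after 5 iterations
sag = a·(cosh(S/(2a)) − 1) = 52.893031·(cosh(1.156097) − 1) = 39.464038
T_max/T_min = cosh(S/(2a)) = 1.746110

a=52.893 sag=39.464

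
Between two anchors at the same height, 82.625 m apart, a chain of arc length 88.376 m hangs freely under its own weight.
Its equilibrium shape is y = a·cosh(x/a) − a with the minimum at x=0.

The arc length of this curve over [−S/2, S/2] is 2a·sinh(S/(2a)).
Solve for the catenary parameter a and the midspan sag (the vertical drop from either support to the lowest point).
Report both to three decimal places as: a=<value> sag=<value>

a=64.585 sag=13.670

seed: a₀ = √(S³/(24(L−S))) = √(82.625³/(24·5.751)) = 63.927821
iter 1: u=0.646237  f(a)=+1.213e-01  f'(a)=-1.875e-01  a ← 63.927821 − (+1.213e-01/-1.875e-01) = 64.574524
iter 2: u=0.639765  f(a)=+1.865e-03  f'(a)=-1.818e-01  a ← 64.574524 − (+1.865e-03/-1.818e-01) = 64.584782
iter 3: u=0.639663  f(a)=+4.563e-07  f'(a)=-1.817e-01  a ← 64.584782 − (+4.563e-07/-1.817e-01) = 64.584784
iter 4: u=0.639663  f(a)=+2.842e-14  f'(a)=-1.817e-01  a ← 64.584784 − (+2.842e-14/-1.817e-01) = 64.584784
converged: |Δa| < 1e-12 after 4 iterations
sag = a·(cosh(S/(2a)) − 1) = 64.584784·(cosh(0.639663) − 1) = 13.669760
T_max/T_min = cosh(S/(2a)) = 1.211656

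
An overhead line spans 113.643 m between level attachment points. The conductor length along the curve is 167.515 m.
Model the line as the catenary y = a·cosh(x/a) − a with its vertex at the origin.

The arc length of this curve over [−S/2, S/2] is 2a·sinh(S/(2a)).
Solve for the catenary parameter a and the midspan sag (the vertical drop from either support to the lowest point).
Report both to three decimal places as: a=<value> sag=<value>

seed: a₀ = √(S³/(24(L−S))) = √(113.643³/(24·53.872)) = 33.692006
iter 1: u=1.686498  f(a)=+8.201e+00  f'(a)=-4.205e+00  a ← 33.692006 − (+8.201e+00/-4.205e+00) = 35.642396
iter 2: u=1.594211  f(a)=+7.661e-01  f'(a)=-3.453e+00  a ← 35.642396 − (+7.661e-01/-3.453e+00) = 35.864253
iter 3: u=1.584349  f(a)=+8.205e-03  f'(a)=-3.379e+00  a ← 35.864253 − (+8.205e-03/-3.379e+00) = 35.866681
iter 4: u=1.584242  f(a)=+9.635e-07  f'(a)=-3.379e+00  a ← 35.866681 − (+9.635e-07/-3.379e+00) = 35.866681
iter 5: u=1.584242  f(a)=+2.842e-14  f'(a)=-3.379e+00  a ← 35.866681 − (+2.842e-14/-3.379e+00) = 35.866681
converged: |Δa| < 1e-12 after 5 iterations
sag = a·(cosh(S/(2a)) − 1) = 35.866681·(cosh(1.584242) − 1) = 55.247190
T_max/T_min = cosh(S/(2a)) = 2.540349

a=35.867 sag=55.247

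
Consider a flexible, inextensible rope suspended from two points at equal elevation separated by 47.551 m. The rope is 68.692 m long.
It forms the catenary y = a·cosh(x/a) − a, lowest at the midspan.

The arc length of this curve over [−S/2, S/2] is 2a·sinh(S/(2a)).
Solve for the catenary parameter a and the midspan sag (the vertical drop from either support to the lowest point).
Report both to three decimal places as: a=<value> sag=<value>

a=15.443 sag=22.215

seed: a₀ = √(S³/(24(L−S))) = √(47.551³/(24·21.141)) = 14.556974
iter 1: u=1.633272  f(a)=+3.006e+00  f'(a)=-3.757e+00  a ← 14.556974 − (+3.006e+00/-3.757e+00) = 15.356992
iter 2: u=1.548187  f(a)=+2.656e-01  f'(a)=-3.120e+00  a ← 15.356992 − (+2.656e-01/-3.120e+00) = 15.442112
iter 3: u=1.539653  f(a)=+2.517e-03  f'(a)=-3.061e+00  a ← 15.442112 − (+2.517e-03/-3.061e+00) = 15.442935
iter 4: u=1.539571  f(a)=+2.309e-07  f'(a)=-3.060e+00  a ← 15.442935 − (+2.309e-07/-3.060e+00) = 15.442935
iter 5: u=1.539571  f(a)=+1.421e-14  f'(a)=-3.060e+00  a ← 15.442935 − (+1.421e-14/-3.060e+00) = 15.442935
converged: |Δa| < 1e-12 after 5 iterations
sag = a·(cosh(S/(2a)) − 1) = 15.442935·(cosh(1.539571) − 1) = 22.215158
T_max/T_min = cosh(S/(2a)) = 2.438532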